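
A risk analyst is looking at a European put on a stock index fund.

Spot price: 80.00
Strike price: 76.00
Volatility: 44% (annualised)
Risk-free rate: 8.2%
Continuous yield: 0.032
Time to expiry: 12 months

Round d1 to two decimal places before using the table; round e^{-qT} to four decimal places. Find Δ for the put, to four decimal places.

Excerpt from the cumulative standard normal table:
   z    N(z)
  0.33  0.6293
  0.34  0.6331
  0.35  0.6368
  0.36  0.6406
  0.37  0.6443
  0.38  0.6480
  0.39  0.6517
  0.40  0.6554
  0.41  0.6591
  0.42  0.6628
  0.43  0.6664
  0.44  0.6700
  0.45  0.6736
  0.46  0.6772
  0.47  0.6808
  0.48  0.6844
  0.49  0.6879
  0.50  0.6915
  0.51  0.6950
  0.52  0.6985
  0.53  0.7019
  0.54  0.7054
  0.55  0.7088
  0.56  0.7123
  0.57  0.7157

-0.3161

σ√T = 0.44·√1 = 0.4400
ln(S/K) + (r − q + σ²/2)T = ln(80/76) + (0.082 − 0.032 + 0.44²/2)·1 = 0.0513 + 0.1468 = 0.1981
d₁ = 0.1981 / 0.4400 = 0.4502 → 0.45
N(d₁) = N(0.45) = 0.6736
Δ_put = exp(−qT)·(N(d₁) − 1) = 0.9685·(0.6736 − 1) = -0.3161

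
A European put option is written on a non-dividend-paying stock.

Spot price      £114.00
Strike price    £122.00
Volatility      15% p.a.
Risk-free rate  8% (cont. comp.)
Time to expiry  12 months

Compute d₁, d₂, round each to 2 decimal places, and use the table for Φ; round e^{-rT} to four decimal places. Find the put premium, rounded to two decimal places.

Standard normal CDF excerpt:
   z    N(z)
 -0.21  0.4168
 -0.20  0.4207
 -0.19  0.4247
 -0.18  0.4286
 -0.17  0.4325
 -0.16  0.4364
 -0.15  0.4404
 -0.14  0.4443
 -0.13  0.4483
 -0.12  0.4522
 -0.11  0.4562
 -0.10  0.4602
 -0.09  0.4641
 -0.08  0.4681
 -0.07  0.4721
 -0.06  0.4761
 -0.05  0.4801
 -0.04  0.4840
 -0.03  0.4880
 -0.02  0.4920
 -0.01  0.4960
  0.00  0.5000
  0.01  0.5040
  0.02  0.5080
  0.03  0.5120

£6.11

σ√T = 0.15·√1 = 0.1500
d₁ = [ln(114/122) + (0.08 + ½·0.15²)·1] / (σ√T) = (-0.0678 + 0.0912) / 0.1500 = 0.1562 ⇒ 0.16
d₂ = 0.1562 − 0.1500 = 0.0062 ⇒ 0.01
e^(−rT) = e^(−0.08·1) = 0.9231
N(−d₂) = N(-0.01) = 0.4960;  N(−d₁) = N(-0.16) = 0.4364
P = 122·0.9231·0.4960 − 114·0.4364 = 55.8586 − 49.7496 = 6.1090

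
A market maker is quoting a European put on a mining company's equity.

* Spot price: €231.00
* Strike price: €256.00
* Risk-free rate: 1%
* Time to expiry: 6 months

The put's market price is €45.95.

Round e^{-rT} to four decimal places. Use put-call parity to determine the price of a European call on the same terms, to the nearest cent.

e^(−rT) = e^(−0.01·0.5) = 0.9950
Put-call parity: C − P = S − K·e^(−rT) = 231 − 256·0.9950 = 231 − 254.7200 = -23.7200
C = P + (C − P) = 45.95 + (-23.7200) = 22.2300

€22.23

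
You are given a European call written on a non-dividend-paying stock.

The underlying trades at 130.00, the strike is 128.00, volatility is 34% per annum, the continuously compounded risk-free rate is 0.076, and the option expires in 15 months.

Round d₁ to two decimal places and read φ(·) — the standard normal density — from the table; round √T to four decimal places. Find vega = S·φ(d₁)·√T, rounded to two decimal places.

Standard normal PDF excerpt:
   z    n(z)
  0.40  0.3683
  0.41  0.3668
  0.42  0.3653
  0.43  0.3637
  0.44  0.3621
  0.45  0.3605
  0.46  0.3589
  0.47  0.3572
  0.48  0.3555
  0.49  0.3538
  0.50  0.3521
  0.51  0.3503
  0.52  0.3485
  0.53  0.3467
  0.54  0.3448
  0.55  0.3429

σ√T = 0.34·√1.25 = 0.3801
ln(S/K) + (r + σ²/2)T = ln(130/128) + (0.076 + 0.34²/2)·1.25 = 0.0155 + 0.1673 = 0.1828
d₁ = 0.1828 / 0.3801 = 0.4808 which rounds to 0.48
√T = √1.25 = 1.1180
φ(d₁) = φ(0.48) = 0.3555
vega = S·φ(d₁)·√T = 130·0.3555·1.1180 = 51.6684

51.67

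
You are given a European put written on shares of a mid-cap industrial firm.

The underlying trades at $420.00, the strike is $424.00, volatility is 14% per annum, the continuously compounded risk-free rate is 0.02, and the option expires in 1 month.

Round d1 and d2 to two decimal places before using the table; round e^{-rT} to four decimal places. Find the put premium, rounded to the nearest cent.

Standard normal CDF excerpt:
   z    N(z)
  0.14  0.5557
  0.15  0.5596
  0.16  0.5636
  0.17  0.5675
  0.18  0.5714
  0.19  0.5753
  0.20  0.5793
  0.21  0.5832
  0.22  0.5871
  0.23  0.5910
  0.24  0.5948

$8.51

σ√T = 0.14·√0.08333 = 0.0404
d₁ = [ln(420/424) + (0.02 + ½·0.14²)·0.08333] / (σ√T) = (-0.0095 + 0.0025) / 0.0404 = -0.1731 → -0.17
d₂ = -0.1731 − 0.0404 = -0.2135 → -0.21
exp(−rT) = exp(−0.02·0.08333) = 0.9983
P = 424·0.9983·N(0.21) − 420·N(0.17) = 424·0.9983·0.5832 − 420·0.5675 = 246.8564 − 238.3500 = 8.5064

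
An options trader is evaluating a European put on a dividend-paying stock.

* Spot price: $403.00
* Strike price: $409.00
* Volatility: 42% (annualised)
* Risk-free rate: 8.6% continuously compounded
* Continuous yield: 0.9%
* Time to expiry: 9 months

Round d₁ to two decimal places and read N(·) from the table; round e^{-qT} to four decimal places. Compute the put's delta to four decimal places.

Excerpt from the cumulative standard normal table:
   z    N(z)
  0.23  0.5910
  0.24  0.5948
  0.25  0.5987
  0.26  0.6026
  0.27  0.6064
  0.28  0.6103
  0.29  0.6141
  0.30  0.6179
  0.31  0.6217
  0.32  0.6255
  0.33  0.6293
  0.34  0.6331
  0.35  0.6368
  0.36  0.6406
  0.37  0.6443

T = 0.75;  σ√T = 0.3637
d₁ = [ln(403/409) + (0.086 − 0.009 + ½·0.42²)·0.75] / (σ√T) = (-0.0148 + 0.1239) / 0.3637 = 0.3000 ≈ 0.30
N(d₁) = N(0.30) = 0.6179
Δ_put = exp(−qT)·(N(d₁) − 1) = 0.9933·(0.6179 − 1) = -0.3795

-0.3795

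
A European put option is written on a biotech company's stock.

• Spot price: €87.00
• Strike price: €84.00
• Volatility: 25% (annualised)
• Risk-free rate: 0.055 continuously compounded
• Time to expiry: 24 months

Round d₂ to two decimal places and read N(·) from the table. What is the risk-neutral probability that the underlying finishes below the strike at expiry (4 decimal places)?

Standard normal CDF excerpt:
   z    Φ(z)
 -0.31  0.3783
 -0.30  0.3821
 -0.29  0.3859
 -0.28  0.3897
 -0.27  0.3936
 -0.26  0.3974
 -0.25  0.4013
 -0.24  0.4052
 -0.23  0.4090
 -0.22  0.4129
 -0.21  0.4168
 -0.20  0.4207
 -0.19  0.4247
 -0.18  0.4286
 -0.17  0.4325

0.4090

σ√T = 0.25 × 1.4142 = 0.3536
d₁ = [ln(87/84) + (0.055 + 0.25²/2)·2] / 0.3536 = [0.0351 + 0.1725] / 0.3536 = 0.5872 ⇒ 0.59
d₂ = d₁ − σ√T = 0.5872 − 0.3536 = 0.2336 ⇒ 0.23
Risk-neutral Pr[S_T < K] = N(−d₂) = N(-0.23) = 0.4090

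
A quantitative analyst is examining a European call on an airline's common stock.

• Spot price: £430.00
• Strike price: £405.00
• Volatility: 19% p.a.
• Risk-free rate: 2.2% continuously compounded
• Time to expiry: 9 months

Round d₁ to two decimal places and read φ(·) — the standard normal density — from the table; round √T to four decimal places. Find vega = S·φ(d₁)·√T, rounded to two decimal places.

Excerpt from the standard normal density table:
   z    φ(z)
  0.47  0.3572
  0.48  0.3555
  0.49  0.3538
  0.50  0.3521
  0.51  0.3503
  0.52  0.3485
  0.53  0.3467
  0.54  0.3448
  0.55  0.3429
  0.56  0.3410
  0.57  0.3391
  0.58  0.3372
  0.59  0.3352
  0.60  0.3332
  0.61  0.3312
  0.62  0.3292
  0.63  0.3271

σ√T = 0.19·√0.75 = 0.1645
d₁ = [ln(430/405) + (0.022 + ½·0.19²)·0.75] / (σ√T) = (0.0599 + 0.0300) / 0.1645 = 0.5466 which rounds to 0.55
√T = √0.75 = 0.8660
φ(d₁) = φ(0.55) = 0.3429
vega = S·φ(d₁)·√T = 430·0.3429·0.8660 = 127.6891

127.69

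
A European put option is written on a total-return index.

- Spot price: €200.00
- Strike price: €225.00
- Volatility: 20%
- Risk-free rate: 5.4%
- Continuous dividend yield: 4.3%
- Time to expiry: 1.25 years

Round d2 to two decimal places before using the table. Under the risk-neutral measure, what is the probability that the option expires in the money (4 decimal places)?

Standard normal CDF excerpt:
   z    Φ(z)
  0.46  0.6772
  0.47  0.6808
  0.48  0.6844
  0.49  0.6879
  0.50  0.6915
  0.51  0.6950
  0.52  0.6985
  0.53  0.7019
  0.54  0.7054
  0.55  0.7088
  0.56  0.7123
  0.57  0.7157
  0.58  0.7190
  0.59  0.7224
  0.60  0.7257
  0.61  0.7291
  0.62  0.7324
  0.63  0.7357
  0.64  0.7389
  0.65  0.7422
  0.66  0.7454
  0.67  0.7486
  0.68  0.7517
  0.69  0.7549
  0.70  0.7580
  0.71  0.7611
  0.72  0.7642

σ√T = 0.2·√1.25 = 0.2236
d₁ = [ln(200/225) + (0.054 − 0.043 + 0.2²/2)·1.25] / 0.2236 = [-0.1178 + 0.0388] / 0.2236 = -0.3534 which rounds to -0.35
d₂ = d₁ − σ√T = -0.3534 − 0.2236 = -0.5771 which rounds to -0.58
Pr(exercise) under Q = N(−d₂) = N(0.58) = 0.7190

0.7190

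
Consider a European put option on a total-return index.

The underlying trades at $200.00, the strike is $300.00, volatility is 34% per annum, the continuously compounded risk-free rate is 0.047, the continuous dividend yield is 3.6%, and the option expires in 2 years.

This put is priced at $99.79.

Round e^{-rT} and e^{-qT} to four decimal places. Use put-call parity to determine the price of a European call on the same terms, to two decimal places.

$12.80

exp(−qT) = exp(−0.036·2) = 0.9305;  exp(−rT) = exp(−0.047·2) = 0.9103
Put-call parity: C − P = S·e^(−qT) − K·e^(−rT) = 200·0.9305 − 300·0.9103 = 186.1000 − 273.0900 = -86.9900
C = P + (C − P) = 99.79 + (-86.9900) = 12.8000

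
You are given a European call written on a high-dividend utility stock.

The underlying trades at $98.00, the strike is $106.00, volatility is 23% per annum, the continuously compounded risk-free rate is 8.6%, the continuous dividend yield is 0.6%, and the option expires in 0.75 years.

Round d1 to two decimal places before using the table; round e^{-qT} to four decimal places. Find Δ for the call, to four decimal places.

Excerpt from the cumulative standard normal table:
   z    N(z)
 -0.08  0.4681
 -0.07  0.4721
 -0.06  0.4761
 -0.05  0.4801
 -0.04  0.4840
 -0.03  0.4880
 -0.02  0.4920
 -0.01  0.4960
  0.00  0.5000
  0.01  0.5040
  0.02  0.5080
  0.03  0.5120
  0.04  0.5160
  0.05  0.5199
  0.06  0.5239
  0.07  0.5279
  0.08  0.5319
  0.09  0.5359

0.5017

σ√T = 0.23·√0.75 = 0.1992
d₁ = [ln(98/106) + (0.086 − 0.006 + 0.23²/2)·0.75] / 0.1992 = [-0.0785 + 0.0798] / 0.1992 = 0.0069 which rounds to 0.01
N(d₁) = N(0.01) = 0.5040
Δ_call = e^(−qT)·N(d₁) = 0.9955·0.5040 = 0.5017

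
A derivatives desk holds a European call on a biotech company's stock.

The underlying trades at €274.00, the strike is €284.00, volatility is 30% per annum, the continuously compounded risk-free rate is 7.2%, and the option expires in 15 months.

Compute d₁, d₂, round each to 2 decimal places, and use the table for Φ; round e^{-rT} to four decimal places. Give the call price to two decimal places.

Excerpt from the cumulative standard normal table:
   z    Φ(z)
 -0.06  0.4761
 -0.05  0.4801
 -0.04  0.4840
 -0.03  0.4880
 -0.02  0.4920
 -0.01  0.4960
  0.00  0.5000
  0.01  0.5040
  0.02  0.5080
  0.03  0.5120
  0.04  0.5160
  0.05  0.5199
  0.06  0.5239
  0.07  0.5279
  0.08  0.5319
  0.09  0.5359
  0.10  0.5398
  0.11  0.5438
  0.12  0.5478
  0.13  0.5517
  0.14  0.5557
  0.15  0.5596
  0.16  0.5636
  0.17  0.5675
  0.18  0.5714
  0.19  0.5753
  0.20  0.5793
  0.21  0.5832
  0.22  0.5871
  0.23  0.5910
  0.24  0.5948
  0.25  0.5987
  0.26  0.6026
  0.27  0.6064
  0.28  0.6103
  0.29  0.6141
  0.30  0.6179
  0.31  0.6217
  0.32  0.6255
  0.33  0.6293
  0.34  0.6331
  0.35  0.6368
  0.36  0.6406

T = 1.25;  σ√T = 0.3354
d₁ = [ln(274/284) + (0.072 + ½·0.3²)·1.25] / (σ√T) = (-0.0358 + 0.1462) / 0.3354 = 0.3292 → 0.33
d₂ = 0.3292 − 0.3354 = -0.0062 → -0.01
e^(−rT) = e^(−0.072·1.25) = 0.9139
C = 274·N(0.33) − 284·0.9139·N(-0.01) = 274·0.6293 − 284·0.9139·0.4960 = 172.4282 − 128.7356 = 43.6926

€43.69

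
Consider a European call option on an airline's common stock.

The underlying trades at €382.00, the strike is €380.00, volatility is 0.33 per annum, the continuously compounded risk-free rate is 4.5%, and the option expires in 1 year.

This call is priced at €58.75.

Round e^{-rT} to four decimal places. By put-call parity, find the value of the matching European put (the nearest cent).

exp(−rT) = exp(−0.045·1) = 0.9560
Put-call parity: C − P = S − K·e^(−rT) = 382 − 380·0.9560 = 382 − 363.2800 = 18.7200
P = C − (C − P) = 58.75 − (18.7200) = 40.0300

€40.03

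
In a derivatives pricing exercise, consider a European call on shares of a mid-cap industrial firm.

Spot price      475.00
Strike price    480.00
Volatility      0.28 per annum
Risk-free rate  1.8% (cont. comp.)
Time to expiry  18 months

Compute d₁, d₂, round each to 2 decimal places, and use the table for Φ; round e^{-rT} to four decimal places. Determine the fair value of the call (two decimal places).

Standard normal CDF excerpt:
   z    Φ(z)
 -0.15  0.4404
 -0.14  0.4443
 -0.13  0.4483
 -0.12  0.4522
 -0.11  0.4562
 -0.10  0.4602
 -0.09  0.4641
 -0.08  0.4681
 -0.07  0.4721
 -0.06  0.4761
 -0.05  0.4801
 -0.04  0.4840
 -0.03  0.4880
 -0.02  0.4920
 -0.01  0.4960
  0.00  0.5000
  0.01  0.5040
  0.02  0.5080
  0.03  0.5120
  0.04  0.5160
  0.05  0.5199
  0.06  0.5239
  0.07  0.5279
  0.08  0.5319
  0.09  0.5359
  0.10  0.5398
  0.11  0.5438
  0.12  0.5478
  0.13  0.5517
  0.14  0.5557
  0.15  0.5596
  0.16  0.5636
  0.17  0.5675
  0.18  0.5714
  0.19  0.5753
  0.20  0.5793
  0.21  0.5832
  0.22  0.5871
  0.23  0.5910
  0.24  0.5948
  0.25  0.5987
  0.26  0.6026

T = 1.5;  σ√T = 0.3429
d₁ = [ln(475/480) + (0.018 + 0.28²/2)·1.5] / 0.3429 = [-0.0105 + 0.0858] / 0.3429 = 0.2197 ⇒ 0.22
d₂ = d₁ − σ√T = 0.2197 − 0.3429 = -0.1233 ⇒ -0.12
e^(−rT) = e^(−0.018·1.5) = 0.9734
C = 475·N(0.22) − 480·0.9734·N(-0.12) = 475·0.5871 − 480·0.9734·0.4522 = 278.8725 − 211.2823 = 67.5902

67.59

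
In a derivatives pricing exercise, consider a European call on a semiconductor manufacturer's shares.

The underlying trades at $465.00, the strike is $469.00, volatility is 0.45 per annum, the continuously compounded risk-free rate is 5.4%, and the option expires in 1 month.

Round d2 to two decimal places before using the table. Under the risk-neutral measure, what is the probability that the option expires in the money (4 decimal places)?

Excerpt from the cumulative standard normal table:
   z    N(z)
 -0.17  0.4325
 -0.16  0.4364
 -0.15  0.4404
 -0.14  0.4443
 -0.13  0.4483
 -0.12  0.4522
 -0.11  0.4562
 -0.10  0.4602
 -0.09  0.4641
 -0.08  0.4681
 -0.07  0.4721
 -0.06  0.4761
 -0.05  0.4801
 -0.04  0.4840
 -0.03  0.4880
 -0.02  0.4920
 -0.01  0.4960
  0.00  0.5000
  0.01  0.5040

0.4602

σ√T = 0.45·√0.08333 = 0.1299
d₁ = [ln(465/469) + (0.054 + 0.45²/2)·0.08333] / 0.1299 = [-0.0086 + 0.0129] / 0.1299 = 0.0337 ⇒ 0.03
d₂ = d₁ − σ√T = 0.0337 − 0.1299 = -0.0962 ⇒ -0.10
Pr(exercise) under Q = N(d₂) = 0.4602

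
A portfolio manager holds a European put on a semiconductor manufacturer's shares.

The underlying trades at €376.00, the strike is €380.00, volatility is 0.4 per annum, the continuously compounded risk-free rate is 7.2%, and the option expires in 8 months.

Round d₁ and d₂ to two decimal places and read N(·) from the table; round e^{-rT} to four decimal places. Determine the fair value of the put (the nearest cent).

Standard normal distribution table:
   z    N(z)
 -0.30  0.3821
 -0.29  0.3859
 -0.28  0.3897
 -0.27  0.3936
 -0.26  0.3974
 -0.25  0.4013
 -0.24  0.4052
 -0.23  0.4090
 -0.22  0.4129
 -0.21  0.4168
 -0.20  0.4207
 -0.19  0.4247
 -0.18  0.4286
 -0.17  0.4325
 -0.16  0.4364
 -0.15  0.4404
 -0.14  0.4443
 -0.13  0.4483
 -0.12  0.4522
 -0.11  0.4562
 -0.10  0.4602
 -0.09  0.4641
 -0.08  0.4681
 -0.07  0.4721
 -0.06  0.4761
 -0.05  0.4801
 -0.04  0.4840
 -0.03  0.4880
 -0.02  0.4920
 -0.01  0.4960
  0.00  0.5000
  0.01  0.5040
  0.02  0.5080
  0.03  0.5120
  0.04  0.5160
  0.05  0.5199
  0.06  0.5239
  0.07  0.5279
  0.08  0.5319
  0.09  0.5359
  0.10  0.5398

σ√T = 0.4 × 0.8165 = 0.3266
d₁ = [ln(376/380) + (0.072 + 0.4²/2)·0.6667] / 0.3266 = [-0.0106 + 0.1013] / 0.3266 = 0.2779 → 0.28
d₂ = d₁ − σ√T = 0.2779 − 0.3266 = -0.0487 → -0.05
e^(−rT) = e^(−0.072·0.6667) = 0.9531
N(−d₂) = N(0.05) = 0.5199;  N(−d₁) = N(-0.28) = 0.3897
P = 380·0.9531·0.5199 − 376·0.3897 = 188.2963 − 146.5272 = 41.7691

€41.77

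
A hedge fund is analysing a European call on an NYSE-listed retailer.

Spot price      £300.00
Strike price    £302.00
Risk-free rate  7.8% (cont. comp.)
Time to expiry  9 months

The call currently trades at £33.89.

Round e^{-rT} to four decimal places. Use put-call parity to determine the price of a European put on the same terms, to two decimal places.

£18.74

e^(−rT) = e^(−0.078·0.75) = 0.9432
Put-call parity: C − P = S − K·e^(−rT) = 300 − 302·0.9432 = 300 − 284.8464 = 15.1536
P = C − (C − P) = 33.89 − (15.1536) = 18.7364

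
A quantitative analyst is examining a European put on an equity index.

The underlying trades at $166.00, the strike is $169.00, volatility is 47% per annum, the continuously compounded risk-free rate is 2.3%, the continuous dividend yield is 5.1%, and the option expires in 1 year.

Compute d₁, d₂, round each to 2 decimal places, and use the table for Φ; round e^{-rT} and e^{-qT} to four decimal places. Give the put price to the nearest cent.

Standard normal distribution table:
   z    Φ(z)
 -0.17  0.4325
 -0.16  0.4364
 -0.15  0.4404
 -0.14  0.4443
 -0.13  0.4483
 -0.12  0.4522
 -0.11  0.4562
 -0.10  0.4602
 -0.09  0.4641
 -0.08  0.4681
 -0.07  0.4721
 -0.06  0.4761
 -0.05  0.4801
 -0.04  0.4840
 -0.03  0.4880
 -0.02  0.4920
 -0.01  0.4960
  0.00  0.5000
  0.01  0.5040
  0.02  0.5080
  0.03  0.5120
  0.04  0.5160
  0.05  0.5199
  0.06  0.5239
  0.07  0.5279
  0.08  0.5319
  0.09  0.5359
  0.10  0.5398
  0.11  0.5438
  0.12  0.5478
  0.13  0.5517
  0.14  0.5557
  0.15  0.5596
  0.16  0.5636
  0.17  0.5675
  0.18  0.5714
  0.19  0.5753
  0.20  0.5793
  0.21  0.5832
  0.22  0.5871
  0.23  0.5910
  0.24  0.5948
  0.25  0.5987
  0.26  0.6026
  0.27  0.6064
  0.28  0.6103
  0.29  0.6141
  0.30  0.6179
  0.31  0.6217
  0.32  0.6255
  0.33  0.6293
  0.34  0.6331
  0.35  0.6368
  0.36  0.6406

σ√T = 0.47 × 1.0000 = 0.4700
d₁ = [ln(166/169) + (0.023 − 0.051 + 0.47²/2)·1] / 0.4700 = [-0.0179 + 0.0824] / 0.4700 = 0.1373 which rounds to 0.14
d₂ = d₁ − σ√T = 0.1373 − 0.4700 = -0.3327 which rounds to -0.33
e^(−qT) = e^(−0.051·1) = 0.9503;  e^(−rT) = e^(−0.023·1) = 0.9773
N(−d₂) = N(0.33) = 0.6293;  N(−d₁) = N(-0.14) = 0.4443
P = 169·0.9773·0.6293 − 166·0.9503·0.4443 = 103.9375 − 70.0882 = 33.8493

$33.85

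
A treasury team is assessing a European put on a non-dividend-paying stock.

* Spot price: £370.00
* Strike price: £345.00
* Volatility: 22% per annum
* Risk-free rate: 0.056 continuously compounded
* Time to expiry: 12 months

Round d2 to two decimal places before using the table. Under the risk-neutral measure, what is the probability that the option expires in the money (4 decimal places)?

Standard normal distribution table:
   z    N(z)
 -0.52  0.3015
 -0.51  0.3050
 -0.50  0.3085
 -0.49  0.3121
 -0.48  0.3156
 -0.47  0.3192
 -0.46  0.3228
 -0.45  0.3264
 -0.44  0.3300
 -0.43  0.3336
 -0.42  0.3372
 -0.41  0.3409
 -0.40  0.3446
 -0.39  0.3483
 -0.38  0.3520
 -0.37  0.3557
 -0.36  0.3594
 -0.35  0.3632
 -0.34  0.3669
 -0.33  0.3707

σ√T = 0.22 × 1.0000 = 0.2200
d₁ = [ln(370/345) + (0.056 + 0.22²/2)·1] / 0.2200 = [0.0700 + 0.0802] / 0.2200 = 0.6825 → 0.68
d₂ = d₁ − σ√T = 0.6825 − 0.2200 = 0.4625 → 0.46
Pr(exercise) under Q = N(−d₂) = N(-0.46) = 0.3228

0.3228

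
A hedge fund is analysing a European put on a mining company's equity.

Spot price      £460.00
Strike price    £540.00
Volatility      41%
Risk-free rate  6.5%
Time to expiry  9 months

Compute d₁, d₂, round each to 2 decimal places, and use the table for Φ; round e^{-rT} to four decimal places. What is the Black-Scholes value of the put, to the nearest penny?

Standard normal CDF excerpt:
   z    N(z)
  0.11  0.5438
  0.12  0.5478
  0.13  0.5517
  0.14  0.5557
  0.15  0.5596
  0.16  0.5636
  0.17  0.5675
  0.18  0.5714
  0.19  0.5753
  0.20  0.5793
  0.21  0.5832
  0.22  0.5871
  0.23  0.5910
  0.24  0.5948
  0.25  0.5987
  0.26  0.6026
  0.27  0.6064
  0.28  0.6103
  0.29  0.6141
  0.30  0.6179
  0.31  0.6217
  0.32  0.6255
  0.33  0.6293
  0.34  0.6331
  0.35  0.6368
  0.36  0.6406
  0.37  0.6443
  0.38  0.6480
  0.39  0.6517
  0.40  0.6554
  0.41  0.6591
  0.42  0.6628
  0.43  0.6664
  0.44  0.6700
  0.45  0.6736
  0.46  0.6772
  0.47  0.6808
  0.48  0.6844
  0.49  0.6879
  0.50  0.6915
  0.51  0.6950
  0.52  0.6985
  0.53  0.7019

£98.16

σ√T = 0.41 × 0.8660 = 0.3551
d₁ = [ln(460/540) + (0.065 + 0.41²/2)·0.75] / 0.3551 = [-0.1603 + 0.1118] / 0.3551 = -0.1367 → -0.14
d₂ = d₁ − σ√T = -0.1367 − 0.3551 = -0.4918 → -0.49
e^(−rT) = e^(−0.065·0.75) = 0.9524
N(−d₂) = N(0.49) = 0.6879;  N(−d₁) = N(0.14) = 0.5557
P = 540·0.9524·0.6879 − 460·0.5557 = 353.7842 − 255.6220 = 98.1622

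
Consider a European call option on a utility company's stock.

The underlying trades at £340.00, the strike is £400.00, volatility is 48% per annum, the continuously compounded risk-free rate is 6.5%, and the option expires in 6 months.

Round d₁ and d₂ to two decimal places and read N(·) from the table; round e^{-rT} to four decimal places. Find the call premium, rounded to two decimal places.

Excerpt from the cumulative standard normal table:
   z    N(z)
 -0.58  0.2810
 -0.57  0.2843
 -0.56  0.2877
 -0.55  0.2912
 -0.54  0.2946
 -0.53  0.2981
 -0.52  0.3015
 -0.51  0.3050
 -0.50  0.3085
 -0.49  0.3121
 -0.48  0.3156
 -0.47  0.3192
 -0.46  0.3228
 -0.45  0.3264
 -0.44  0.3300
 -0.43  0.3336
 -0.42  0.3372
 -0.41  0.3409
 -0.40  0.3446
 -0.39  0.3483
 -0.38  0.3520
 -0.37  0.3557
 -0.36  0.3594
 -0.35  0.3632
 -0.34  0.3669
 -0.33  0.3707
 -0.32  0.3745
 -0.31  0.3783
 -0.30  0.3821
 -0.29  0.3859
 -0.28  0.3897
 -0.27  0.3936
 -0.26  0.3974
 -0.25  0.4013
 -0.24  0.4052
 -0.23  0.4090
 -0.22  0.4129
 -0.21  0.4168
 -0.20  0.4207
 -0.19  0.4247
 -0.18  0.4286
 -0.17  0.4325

£28.96

σ√T = 0.48 × 0.7071 = 0.3394
d₁ = [ln(340/400) + (0.065 + 0.48²/2)·0.5] / 0.3394 = [-0.1625 + 0.0901] / 0.3394 = -0.2134 → -0.21
d₂ = d₁ − σ√T = -0.2134 − 0.3394 = -0.5528 → -0.55
e^(−rT) = e^(−0.065·0.5) = 0.9680
N(d₁) = N(-0.21) = 0.4168;  N(d₂) = N(-0.55) = 0.2912
C = 340·0.4168 − 400·0.9680·0.2912 = 141.7120 − 112.7526 = 28.9594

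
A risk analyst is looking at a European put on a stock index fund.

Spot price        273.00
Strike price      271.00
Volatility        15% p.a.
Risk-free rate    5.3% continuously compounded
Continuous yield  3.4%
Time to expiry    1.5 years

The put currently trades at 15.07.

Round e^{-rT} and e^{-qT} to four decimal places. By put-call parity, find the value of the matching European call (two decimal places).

e^(−qT) = e^(−0.034·1.5) = 0.9503;  e^(−rT) = e^(−0.053·1.5) = 0.9236
Put-call parity: C − P = S·e^(−qT) − K·e^(−rT) = 273·0.9503 − 271·0.9236 = 259.4319 − 250.2956 = 9.1363
C = P + (C − P) = 15.07 + (9.1363) = 24.2063

24.21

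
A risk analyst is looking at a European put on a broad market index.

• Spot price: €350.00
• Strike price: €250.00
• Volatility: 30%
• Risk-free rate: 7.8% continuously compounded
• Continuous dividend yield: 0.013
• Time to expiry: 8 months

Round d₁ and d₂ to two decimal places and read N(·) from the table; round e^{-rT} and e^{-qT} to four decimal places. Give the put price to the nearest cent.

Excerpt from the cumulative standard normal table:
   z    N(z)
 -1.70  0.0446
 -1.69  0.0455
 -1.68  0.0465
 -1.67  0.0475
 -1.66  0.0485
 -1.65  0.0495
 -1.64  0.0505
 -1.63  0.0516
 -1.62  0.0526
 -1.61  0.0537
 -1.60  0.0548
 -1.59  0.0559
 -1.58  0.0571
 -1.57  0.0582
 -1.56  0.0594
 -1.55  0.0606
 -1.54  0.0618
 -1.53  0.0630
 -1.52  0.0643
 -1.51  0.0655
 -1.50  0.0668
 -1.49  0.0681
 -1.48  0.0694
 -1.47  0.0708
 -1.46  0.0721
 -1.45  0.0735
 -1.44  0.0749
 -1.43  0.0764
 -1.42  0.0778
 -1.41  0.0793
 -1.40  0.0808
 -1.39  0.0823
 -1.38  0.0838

€1.65

σ√T = 0.3·√0.6667 = 0.2449
d₁ = [ln(350/250) + (0.078 − 0.013 + 0.3²/2)·0.6667] / 0.2449 = [0.3365 + 0.0733] / 0.2449 = 1.6730 → 1.67
d₂ = d₁ − σ√T = 1.6730 − 0.2449 = 1.4281 → 1.43
e^(−qT) = e^(−0.013·0.6667) = 0.9914;  e^(−rT) = e^(−0.078·0.6667) = 0.9493
N(−d₂) = N(-1.43) = 0.0764;  N(−d₁) = N(-1.67) = 0.0475
P = 250·0.9493·0.0764 − 350·0.9914·0.0475 = 18.1316 − 16.4820 = 1.6496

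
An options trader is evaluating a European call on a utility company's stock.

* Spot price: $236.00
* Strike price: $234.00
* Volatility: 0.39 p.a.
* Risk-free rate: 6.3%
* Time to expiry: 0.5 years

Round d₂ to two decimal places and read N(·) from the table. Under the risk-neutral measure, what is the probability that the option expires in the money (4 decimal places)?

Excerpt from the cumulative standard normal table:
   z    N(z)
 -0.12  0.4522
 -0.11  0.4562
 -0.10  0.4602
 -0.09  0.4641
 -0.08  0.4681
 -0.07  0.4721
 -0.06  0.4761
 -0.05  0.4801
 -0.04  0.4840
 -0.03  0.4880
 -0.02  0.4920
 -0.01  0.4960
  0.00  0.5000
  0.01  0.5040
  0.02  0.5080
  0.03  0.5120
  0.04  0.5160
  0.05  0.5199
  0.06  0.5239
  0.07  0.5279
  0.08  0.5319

σ√T = 0.39 × 0.7071 = 0.2758
d₁ = [ln(236/234) + (0.063 + ½·0.39²)·0.5] / (σ√T) = (0.0085 + 0.0695) / 0.2758 = 0.2830 ≈ 0.28
d₂ = 0.2830 − 0.2758 = 0.0072 ≈ 0.01
Risk-neutral Pr[S_T > K] = N(d₂) = N(0.01) = 0.5040

0.5040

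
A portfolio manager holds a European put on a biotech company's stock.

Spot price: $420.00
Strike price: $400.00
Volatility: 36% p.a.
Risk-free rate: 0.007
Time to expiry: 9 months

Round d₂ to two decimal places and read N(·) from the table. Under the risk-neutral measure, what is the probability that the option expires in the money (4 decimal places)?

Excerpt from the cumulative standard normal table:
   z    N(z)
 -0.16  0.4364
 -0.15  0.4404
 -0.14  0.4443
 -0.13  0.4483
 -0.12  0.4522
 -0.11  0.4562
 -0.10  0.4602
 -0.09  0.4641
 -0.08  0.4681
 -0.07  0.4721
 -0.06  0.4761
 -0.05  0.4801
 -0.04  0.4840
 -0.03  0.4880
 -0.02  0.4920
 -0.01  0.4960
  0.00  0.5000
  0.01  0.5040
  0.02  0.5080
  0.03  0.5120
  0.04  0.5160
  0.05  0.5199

T = 0.75;  σ√T = 0.3118
d₁ = [ln(420/400) + (0.007 + 0.36²/2)·0.75] / 0.3118 = [0.0488 + 0.0539] / 0.3118 = 0.3292 ≈ 0.33
d₂ = d₁ − σ√T = 0.3292 − 0.3118 = 0.0174 ≈ 0.02
Risk-neutral Pr[S_T < K] = N(−d₂) = N(-0.02) = 0.4920

0.4920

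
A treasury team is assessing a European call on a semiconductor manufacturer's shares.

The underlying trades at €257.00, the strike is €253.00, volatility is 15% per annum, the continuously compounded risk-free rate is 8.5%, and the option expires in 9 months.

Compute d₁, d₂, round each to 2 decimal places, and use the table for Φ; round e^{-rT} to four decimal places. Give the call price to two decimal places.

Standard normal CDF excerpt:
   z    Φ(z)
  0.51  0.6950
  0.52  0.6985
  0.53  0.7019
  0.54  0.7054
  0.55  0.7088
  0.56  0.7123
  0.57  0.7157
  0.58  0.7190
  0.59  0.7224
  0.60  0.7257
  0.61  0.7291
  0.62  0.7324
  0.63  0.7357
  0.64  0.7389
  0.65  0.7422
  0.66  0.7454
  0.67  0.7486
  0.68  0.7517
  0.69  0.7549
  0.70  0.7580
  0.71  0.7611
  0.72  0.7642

σ√T = 0.15 × 0.8660 = 0.1299
d₁ = [ln(257/253) + (0.085 + 0.15²/2)·0.75] / 0.1299 = [0.0157 + 0.0722] / 0.1299 = 0.6765 ⇒ 0.68
d₂ = d₁ − σ√T = 0.6765 − 0.1299 = 0.5466 ⇒ 0.55
exp(−rT) = exp(−0.085·0.75) = 0.9382
N(d₁) = N(0.68) = 0.7517;  N(d₂) = N(0.55) = 0.7088
C = 257·0.7517 − 253·0.9382·0.7088 = 193.1869 − 168.2440 = 24.9429

€24.94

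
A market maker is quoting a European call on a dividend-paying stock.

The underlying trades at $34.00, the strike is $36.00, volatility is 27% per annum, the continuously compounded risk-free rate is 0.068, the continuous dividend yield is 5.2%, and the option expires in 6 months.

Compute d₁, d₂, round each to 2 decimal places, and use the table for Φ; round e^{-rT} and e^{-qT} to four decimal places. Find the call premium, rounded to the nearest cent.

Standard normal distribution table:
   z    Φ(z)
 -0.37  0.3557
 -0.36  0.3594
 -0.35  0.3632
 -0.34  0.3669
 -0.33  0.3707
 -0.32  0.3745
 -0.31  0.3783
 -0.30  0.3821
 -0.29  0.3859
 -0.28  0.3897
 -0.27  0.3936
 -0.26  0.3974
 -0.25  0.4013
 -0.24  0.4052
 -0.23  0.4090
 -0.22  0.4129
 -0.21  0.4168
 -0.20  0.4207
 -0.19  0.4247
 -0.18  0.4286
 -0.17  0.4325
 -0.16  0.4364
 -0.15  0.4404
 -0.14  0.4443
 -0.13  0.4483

T = 0.5;  σ√T = 0.1909
d₁ = [ln(34/36) + (0.068 − 0.052 + ½·0.27²)·0.5] / (σ√T) = (-0.0572 + 0.0262) / 0.1909 = -0.1620 ⇒ -0.16
d₂ = -0.1620 − 0.1909 = -0.3529 ⇒ -0.35
e^(−qT) = e^(−0.052·0.5) = 0.9743;  e^(−rT) = e^(−0.068·0.5) = 0.9666
C = 34·0.9743·N(-0.16) − 36·0.9666·N(-0.35) = 34·0.9743·0.4364 − 36·0.9666·0.3632 = 14.4563 − 12.6385 = 1.8178

$1.82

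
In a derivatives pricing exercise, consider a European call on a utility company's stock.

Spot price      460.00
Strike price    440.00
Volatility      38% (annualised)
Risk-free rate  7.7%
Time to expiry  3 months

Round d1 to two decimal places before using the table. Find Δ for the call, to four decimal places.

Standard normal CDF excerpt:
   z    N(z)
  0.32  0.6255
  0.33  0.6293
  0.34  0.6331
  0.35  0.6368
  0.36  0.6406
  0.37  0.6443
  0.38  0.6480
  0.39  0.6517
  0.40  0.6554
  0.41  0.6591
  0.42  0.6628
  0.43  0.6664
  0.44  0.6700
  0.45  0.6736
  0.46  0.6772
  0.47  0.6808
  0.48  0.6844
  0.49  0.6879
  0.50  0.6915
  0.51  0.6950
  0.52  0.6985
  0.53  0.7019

T = 0.25;  σ√T = 0.1900
d₁ = [ln(460/440) + (0.077 + ½·0.38²)·0.25] / (σ√T) = (0.0445 + 0.0373) / 0.1900 = 0.4303 → 0.43
N(d₁) = N(0.43) = 0.6664
Δ_call = N(d₁) = 0.6664

0.6664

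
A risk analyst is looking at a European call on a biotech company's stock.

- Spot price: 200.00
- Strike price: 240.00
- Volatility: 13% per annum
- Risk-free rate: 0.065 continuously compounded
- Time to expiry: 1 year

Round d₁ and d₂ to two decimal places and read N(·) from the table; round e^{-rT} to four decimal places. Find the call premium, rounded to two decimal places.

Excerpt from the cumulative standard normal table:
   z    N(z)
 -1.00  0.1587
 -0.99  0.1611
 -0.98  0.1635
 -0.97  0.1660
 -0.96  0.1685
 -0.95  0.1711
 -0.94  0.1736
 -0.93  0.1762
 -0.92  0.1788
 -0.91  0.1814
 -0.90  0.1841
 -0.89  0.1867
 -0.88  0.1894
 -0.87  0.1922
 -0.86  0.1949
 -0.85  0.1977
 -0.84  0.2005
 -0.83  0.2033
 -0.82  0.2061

2.77

σ√T = 0.13 × 1.0000 = 0.1300
d₁ = [ln(200/240) + (0.065 + ½·0.13²)·1] / (σ√T) = (-0.1823 + 0.0735) / 0.1300 = -0.8375 ⇒ -0.84
d₂ = -0.8375 − 0.1300 = -0.9675 ⇒ -0.97
exp(−rT) = exp(−0.065·1) = 0.9371
N(d₁) = N(-0.84) = 0.2005;  N(d₂) = N(-0.97) = 0.1660
C = 200·0.2005 − 240·0.9371·0.1660 = 40.1000 − 37.3341 = 2.7659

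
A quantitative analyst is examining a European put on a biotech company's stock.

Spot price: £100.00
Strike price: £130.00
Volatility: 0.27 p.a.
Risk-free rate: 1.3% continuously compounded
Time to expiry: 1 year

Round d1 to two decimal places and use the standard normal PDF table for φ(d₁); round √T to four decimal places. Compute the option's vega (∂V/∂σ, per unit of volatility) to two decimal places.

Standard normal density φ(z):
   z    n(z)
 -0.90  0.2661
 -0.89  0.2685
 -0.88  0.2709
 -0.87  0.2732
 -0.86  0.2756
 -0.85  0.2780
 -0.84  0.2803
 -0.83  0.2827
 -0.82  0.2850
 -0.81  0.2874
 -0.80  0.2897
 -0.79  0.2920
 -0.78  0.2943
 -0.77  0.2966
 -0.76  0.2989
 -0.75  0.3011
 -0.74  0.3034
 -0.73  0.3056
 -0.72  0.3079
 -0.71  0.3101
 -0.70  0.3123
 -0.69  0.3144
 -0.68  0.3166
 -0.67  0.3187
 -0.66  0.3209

29.20

T = 1;  σ√T = 0.2700
ln(S/K) + (r + σ²/2)T = ln(100/130) + (0.013 + 0.27²/2)·1 = -0.2624 + 0.0495 = -0.2129
d₁ = -0.2129 / 0.2700 = -0.7886 → -0.79
√T = √1 = 1.0000
φ(d₁) = φ(-0.79) = 0.2920
vega = S·φ(d₁)·√T = 100·0.2920·1.0000 = 29.2000
(Call and put vega coincide under Black-Scholes.)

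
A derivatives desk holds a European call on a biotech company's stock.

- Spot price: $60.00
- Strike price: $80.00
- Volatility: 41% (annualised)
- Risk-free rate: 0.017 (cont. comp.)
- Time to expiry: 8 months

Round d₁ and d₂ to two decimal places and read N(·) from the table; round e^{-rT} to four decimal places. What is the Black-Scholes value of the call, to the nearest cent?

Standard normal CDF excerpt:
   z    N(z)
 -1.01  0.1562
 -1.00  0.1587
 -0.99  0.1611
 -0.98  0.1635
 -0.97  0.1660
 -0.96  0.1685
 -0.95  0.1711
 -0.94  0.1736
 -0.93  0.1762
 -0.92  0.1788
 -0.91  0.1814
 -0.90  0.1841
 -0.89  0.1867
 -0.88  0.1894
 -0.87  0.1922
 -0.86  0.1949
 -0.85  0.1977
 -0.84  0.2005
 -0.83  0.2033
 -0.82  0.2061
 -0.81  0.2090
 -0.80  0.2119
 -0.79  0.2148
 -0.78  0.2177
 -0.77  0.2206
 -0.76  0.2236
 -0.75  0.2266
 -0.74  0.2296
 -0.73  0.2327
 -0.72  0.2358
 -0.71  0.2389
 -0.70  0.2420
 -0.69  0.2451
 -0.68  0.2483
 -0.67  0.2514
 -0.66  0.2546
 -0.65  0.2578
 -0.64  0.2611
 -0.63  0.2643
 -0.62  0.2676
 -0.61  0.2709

σ√T = 0.41·√0.6667 = 0.3348
d₁ = [ln(60/80) + (0.017 + 0.41²/2)·0.6667] / 0.3348 = [-0.2877 + 0.0674] / 0.3348 = -0.6581 → -0.66
d₂ = d₁ − σ√T = -0.6581 − 0.3348 = -0.9929 → -0.99
exp(−rT) = exp(−0.017·0.6667) = 0.9887
C = 60·N(-0.66) − 80·0.9887·N(-0.99) = 60·0.2546 − 80·0.9887·0.1611 = 15.2760 − 12.7424 = 2.5336

$2.53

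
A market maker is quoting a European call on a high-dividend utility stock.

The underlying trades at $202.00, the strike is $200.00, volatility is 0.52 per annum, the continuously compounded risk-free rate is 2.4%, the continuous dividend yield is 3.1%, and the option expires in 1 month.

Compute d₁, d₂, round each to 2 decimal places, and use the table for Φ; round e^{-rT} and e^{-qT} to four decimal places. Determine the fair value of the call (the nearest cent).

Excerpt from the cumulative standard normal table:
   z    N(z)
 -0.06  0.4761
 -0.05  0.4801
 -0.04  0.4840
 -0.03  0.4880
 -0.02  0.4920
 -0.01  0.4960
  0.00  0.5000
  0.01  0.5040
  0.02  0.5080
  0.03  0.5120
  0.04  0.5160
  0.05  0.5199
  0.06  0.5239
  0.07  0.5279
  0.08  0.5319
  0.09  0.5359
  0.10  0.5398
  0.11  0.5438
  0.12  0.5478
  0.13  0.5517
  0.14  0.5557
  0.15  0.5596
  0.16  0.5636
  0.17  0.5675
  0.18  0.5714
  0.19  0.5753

σ√T = 0.52 × 0.2887 = 0.1501
d₁ = [ln(202/200) + (0.024 − 0.031 + 0.52²/2)·0.08333] / 0.1501 = [0.0100 + 0.0107] / 0.1501 = 0.1375 which rounds to 0.14
d₂ = d₁ − σ√T = 0.1375 − 0.1501 = -0.0127 which rounds to -0.01
e^(−qT) = e^(−0.031·0.08333) = 0.9974;  e^(−rT) = e^(−0.024·0.08333) = 0.9980
C = 202·0.9974·N(0.14) − 200·0.9980·N(-0.01) = 202·0.9974·0.5557 − 200·0.9980·0.4960 = 111.9595 − 99.0016 = 12.9579

$12.96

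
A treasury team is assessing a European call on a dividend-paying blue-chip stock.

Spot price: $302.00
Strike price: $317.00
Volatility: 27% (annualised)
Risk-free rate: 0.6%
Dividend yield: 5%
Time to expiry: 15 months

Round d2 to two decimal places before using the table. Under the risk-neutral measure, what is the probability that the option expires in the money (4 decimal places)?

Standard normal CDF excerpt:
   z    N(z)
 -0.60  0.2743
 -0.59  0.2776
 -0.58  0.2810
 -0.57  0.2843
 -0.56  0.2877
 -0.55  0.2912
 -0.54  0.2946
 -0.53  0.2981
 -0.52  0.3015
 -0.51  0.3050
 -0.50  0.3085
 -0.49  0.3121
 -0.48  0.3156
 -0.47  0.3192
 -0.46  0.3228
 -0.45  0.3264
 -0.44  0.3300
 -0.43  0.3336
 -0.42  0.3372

0.3121

T = 1.25;  σ√T = 0.3019
d₁ = [ln(302/317) + (0.006 − 0.05 + 0.27²/2)·1.25] / 0.3019 = [-0.0485 − 0.0094] / 0.3019 = -0.1918 → -0.19
d₂ = d₁ − σ√T = -0.1918 − 0.3019 = -0.4937 → -0.49
Pr(exercise) under Q = N(d₂) = 0.3121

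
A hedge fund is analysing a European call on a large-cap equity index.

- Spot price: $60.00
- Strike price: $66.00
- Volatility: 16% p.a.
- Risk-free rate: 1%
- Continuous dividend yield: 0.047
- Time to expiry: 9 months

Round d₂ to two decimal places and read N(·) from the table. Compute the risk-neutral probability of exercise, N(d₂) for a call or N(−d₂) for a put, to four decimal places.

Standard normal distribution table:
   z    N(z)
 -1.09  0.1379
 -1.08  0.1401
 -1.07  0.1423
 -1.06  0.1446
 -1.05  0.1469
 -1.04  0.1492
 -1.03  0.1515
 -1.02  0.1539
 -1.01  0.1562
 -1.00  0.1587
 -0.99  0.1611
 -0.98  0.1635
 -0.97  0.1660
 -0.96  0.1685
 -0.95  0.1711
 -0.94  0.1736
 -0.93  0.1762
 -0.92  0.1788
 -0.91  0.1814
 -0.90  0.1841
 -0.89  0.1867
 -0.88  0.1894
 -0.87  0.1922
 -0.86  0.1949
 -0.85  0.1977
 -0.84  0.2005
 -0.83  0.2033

0.1685

T = 0.75;  σ√T = 0.1386
d₁ = [ln(60/66) + (0.01 − 0.047 + 0.16²/2)·0.75] / 0.1386 = [-0.0953 − 0.0181] / 0.1386 = -0.8188 ⇒ -0.82
d₂ = d₁ − σ√T = -0.8188 − 0.1386 = -0.9574 ⇒ -0.96
Pr(exercise) under Q = N(d₂) = 0.1685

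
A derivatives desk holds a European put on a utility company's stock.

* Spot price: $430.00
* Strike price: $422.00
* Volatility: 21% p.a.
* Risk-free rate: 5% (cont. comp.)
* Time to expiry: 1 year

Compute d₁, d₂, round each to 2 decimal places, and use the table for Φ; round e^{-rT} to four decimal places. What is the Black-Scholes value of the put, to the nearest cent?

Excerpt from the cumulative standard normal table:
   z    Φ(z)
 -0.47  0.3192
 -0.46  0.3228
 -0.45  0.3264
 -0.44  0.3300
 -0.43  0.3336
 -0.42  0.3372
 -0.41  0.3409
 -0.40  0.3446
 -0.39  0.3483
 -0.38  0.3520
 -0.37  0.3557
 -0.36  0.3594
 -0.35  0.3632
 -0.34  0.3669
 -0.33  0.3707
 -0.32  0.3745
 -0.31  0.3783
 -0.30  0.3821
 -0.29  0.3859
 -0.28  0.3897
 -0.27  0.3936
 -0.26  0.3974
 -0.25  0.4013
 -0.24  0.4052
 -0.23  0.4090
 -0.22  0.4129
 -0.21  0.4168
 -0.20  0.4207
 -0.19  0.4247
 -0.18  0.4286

T = 1;  σ√T = 0.2100
d₁ = [ln(430/422) + (0.05 + 0.21²/2)·1] / 0.2100 = [0.0188 + 0.0721] / 0.2100 = 0.4325 ≈ 0.43
d₂ = d₁ − σ√T = 0.4325 − 0.2100 = 0.2225 ≈ 0.22
e^(−rT) = e^(−0.05·1) = 0.9512
N(−d₂) = N(-0.22) = 0.4129;  N(−d₁) = N(-0.43) = 0.3336
P = 422·0.9512·0.4129 − 430·0.3336 = 165.7407 − 143.4480 = 22.2927

$22.29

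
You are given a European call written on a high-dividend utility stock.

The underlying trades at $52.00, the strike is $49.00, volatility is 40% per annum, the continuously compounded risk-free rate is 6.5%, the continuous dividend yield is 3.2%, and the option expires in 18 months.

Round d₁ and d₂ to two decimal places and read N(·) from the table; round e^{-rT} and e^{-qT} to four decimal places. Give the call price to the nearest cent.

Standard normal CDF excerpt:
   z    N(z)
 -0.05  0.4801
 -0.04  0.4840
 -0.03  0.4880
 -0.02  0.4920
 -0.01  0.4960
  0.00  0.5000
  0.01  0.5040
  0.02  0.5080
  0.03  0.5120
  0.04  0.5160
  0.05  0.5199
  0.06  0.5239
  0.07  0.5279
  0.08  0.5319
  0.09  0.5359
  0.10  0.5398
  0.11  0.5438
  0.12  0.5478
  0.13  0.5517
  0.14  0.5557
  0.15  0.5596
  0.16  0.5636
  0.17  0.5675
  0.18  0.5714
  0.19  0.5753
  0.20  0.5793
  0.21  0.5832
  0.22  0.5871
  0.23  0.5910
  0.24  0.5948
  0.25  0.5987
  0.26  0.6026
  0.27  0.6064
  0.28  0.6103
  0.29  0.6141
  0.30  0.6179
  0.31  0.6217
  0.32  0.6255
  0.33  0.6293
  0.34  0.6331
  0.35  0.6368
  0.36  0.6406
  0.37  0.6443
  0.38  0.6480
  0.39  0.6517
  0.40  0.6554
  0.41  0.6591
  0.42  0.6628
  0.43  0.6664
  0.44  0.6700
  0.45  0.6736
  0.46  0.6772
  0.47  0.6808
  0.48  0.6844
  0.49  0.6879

$11.87

σ√T = 0.4·√1.5 = 0.4899
ln(S/K) + (r − q + σ²/2)T = ln(52/49) + (0.065 − 0.032 + 0.4²/2)·1.5 = 0.0594 + 0.1695 = 0.2289
d₁ = 0.2289 / 0.4899 = 0.4673 ⇒ 0.47
d₂ = d₁ − σ√T = 0.4673 − 0.4899 = -0.0226 ⇒ -0.02
e^(−qT) = e^(−0.032·1.5) = 0.9531;  e^(−rT) = e^(−0.065·1.5) = 0.9071
N(d₁) = N(0.47) = 0.6808;  N(d₂) = N(-0.02) = 0.4920
C = 52·0.9531·0.6808 − 49·0.9071·0.4920 = 33.7413 − 21.8684 = 11.8729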